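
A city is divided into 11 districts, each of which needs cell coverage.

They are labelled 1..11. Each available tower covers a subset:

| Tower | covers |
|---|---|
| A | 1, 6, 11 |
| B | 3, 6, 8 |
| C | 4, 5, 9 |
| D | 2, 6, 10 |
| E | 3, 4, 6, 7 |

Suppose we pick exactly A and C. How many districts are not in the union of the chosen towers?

Union of A, C = {1, 4, 5, 6, 9, 11}.
Not covered: 2, 3, 7, 8, 10 — 5 districts.

5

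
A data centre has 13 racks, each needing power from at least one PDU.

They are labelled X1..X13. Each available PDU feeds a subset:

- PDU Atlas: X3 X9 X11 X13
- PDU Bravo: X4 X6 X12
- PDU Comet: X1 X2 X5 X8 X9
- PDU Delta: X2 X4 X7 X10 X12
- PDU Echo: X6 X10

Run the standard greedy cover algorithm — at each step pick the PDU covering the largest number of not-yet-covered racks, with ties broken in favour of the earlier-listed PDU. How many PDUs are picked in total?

Greedy: pick Comet (covers 5 new) → pick Delta (covers 4 new) → pick Atlas (covers 3 new) → pick Bravo (covers 1 new). Total picks: 4.

4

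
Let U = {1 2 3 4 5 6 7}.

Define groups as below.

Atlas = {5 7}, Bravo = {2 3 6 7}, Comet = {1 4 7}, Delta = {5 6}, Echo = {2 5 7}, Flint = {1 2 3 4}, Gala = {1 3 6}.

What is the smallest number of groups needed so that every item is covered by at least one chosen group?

Atlas and Delta and Flint together: Atlas ∪ Delta ∪ Flint = {1, 2, 3, 4, 5, 6, 7} — every item is covered.
No 2 of the 7 groups cover everything (all 21 combinations miss at least one item), so 3 is optimal.

3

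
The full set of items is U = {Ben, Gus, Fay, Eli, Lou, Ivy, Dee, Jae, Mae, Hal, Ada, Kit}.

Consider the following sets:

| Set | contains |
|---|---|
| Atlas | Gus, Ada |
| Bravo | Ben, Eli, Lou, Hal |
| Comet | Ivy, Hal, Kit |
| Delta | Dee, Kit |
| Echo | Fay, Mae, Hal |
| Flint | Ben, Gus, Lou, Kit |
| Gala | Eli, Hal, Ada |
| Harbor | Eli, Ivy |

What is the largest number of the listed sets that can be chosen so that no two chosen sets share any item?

4

Atlas, Delta, Echo, Harbor are pairwise disjoint (Atlas={Gus,Ada}; Delta={Dee,Kit}; Echo={Fay,Mae,Hal}; Harbor={Eli,Ivy}).
Every remaining set overlaps one of these, and no 5 of the listed sets are pairwise disjoint, so 4 is the maximum.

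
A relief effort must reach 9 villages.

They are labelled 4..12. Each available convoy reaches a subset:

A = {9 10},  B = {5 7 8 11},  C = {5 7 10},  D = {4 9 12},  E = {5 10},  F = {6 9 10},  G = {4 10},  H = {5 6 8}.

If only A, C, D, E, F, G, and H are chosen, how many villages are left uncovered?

1

Union of A, C, D, E, F, G, H = {4, 5, 6, 7, 8, 9, 10, 12}.
Not covered: 11 — 1 village.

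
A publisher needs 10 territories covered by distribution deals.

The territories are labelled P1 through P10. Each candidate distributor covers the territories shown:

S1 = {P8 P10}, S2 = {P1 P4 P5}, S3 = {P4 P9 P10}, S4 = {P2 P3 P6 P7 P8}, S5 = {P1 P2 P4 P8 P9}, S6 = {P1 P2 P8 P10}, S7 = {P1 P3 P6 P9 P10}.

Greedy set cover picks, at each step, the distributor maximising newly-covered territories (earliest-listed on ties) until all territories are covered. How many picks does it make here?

3

Greedy: pick S4 (covers 5 new) → pick S2 (covers 3 new) → pick S3 (covers 2 new). Total picks: 3.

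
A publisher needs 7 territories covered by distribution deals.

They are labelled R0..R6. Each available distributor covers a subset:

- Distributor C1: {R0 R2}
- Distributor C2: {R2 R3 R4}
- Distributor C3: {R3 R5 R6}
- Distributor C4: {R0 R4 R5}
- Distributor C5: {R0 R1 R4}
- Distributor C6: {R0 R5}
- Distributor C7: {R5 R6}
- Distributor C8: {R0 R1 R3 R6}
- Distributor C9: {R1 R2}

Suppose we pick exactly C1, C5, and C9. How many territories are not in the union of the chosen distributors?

Union of C1, C5, C9 = {R0, R1, R2, R4}.
Not covered: R3, R5, R6 — 3 territories.

3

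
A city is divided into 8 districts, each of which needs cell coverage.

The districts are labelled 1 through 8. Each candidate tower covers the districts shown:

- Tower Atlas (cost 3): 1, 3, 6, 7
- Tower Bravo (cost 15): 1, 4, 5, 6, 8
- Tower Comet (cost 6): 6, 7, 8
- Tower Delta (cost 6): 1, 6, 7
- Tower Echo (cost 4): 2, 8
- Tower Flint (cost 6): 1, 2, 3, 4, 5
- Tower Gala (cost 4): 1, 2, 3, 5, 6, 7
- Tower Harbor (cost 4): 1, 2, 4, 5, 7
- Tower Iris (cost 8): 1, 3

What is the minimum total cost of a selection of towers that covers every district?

11

Atlas, Echo, Harbor together cover every district (Atlas ∪ Echo ∪ Harbor = {1, 2, 3, 4, 5, 6, 7, 8}); total cost 3 + 4 + 4 = 11.
The greedy pick Gala, Echo, Harbor costs 12; no covering selection beats 11.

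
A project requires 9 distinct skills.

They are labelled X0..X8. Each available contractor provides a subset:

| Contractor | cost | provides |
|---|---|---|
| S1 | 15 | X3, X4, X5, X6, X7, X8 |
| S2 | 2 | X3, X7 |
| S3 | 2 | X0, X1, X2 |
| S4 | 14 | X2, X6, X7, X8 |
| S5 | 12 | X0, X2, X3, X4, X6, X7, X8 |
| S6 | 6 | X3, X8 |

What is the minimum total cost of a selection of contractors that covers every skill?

S1, S3 together cover every skill (S1 ∪ S3 = {X0, X1, X2, X3, X4, X5, X6, X7, X8}); total cost 15 + 2 = 17.
The greedy pick S3, S2, S1 costs 19; no covering selection beats 17.

17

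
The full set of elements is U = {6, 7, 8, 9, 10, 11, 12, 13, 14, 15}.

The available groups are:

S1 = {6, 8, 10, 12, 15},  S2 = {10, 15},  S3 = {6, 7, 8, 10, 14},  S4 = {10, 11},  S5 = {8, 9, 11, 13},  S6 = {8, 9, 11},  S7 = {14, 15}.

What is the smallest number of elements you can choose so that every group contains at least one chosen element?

The 3 elements {10, 11, 15} hit every group.
No choice of 2 elements meets every group, so 3 is the minimum.

3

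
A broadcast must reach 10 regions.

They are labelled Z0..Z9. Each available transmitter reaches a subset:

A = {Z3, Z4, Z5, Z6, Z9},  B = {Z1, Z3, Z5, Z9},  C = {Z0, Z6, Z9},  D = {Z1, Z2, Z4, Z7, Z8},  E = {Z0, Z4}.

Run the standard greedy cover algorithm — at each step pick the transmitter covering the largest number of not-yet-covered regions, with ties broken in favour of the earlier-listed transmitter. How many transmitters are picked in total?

3

Greedy: pick A (covers 5 new) → pick D (covers 4 new) → pick C (covers 1 new). Total picks: 3.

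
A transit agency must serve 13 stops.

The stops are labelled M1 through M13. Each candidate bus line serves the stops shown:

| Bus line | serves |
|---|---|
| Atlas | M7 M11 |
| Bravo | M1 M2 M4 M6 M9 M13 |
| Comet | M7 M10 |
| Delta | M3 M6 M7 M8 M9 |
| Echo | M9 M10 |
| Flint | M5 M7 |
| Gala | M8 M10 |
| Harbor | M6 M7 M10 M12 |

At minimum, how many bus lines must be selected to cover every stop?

Atlas and Bravo and Delta and Flint and Harbor together: Atlas ∪ Bravo ∪ Delta ∪ Flint ∪ Harbor = {M1, M2, M3, M4, M5, M6, M7, M8, M9, M10, M11, M12, M13} — every stop is covered.
No 4 of the 8 bus lines cover everything (all 70 combinations miss at least one stop), so 5 is optimal.

5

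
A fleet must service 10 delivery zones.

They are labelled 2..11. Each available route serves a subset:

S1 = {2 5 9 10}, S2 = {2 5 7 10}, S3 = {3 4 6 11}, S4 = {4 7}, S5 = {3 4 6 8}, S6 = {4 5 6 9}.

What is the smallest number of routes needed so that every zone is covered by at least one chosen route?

Take {S1, S3, S4, S5}. Their union is {2, 3, 4, 5, 6, 7, 8, 9, 10, 11}, which is all 10 zones.
No 3 of the 6 routes cover everything (all 20 combinations miss at least one zone), so 4 is optimal.

4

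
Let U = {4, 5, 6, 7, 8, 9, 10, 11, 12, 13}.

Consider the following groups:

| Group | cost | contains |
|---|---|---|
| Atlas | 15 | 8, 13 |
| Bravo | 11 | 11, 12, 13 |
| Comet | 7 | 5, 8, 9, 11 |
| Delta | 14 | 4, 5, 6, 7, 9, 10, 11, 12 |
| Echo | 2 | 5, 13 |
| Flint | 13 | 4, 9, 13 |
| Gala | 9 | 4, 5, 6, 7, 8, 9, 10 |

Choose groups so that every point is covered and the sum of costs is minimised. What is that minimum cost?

Bravo, Gala together cover every point (Bravo ∪ Gala = {4, 5, 6, 7, 8, 9, 10, 11, 12, 13}); total cost 11 + 9 = 20.
The greedy pick Echo, Gala, Bravo costs 22; no covering selection beats 20.

20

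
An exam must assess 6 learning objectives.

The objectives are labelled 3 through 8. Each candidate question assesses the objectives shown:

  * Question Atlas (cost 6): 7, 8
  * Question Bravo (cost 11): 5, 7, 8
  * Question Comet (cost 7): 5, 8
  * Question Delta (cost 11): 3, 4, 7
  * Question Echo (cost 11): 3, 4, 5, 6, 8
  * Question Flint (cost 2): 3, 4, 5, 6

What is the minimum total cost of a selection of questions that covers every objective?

Atlas, Flint together cover every objective (Atlas ∪ Flint = {3, 4, 5, 6, 7, 8}); total cost 6 + 2 = 8.
No covering selection has total cost below 8.

8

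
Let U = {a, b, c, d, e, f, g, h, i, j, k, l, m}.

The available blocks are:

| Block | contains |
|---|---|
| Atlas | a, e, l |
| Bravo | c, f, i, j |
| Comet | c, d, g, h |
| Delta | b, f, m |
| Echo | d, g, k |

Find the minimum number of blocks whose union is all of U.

Atlas, Bravo, Comet, Delta, and Echo cover everything between them: the union {a, b, c, d, e, f, g, h, i, j, k, l, m} is all of U.
No 4 of the 5 blocks cover everything (all 5 combinations miss at least one point), so 5 is optimal.

5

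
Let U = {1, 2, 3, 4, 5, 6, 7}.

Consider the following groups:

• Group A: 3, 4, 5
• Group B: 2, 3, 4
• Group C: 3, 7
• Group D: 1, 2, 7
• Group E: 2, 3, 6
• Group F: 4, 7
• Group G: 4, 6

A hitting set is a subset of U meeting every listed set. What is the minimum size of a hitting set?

3

H = {3, 4, 7} meets every group (each contains at least one member of H), and |H| = 3.
No choice of 2 items meets every group, so 3 is the minimum.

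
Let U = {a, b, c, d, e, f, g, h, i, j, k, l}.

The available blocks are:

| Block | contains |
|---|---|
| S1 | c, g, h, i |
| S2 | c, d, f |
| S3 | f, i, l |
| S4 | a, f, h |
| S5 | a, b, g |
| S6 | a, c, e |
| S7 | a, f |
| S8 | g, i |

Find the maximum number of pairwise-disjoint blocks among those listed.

2

S3, S6 are pairwise disjoint (S3={f,i,l}; S6={a,c,e}).
Every remaining block overlaps one of these, and no 3 of the listed blocks are pairwise disjoint, so 2 is the maximum.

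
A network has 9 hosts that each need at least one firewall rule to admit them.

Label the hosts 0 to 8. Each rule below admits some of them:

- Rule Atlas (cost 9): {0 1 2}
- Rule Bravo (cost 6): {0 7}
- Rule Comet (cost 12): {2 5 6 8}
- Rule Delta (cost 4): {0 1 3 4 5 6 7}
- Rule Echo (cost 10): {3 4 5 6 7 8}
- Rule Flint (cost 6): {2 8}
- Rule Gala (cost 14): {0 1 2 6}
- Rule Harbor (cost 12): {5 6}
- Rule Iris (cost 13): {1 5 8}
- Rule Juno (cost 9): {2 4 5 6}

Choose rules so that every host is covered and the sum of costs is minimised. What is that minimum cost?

Delta, Flint together cover every host (Delta ∪ Flint = {0, 1, 2, 3, 4, 5, 6, 7, 8}); total cost 4 + 6 = 10.
No covering selection has total cost below 10.

10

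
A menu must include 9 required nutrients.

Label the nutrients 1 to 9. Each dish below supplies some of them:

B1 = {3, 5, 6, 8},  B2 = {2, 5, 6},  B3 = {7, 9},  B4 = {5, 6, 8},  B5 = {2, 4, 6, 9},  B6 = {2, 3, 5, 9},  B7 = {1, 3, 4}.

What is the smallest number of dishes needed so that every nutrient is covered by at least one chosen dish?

4

B3 and B4 and B5 and B7 together: B3 ∪ B4 ∪ B5 ∪ B7 = {1, 2, 3, 4, 5, 6, 7, 8, 9} — every nutrient is covered.
No 3 of the 7 dishes cover everything (all 35 combinations miss at least one nutrient), so 4 is optimal.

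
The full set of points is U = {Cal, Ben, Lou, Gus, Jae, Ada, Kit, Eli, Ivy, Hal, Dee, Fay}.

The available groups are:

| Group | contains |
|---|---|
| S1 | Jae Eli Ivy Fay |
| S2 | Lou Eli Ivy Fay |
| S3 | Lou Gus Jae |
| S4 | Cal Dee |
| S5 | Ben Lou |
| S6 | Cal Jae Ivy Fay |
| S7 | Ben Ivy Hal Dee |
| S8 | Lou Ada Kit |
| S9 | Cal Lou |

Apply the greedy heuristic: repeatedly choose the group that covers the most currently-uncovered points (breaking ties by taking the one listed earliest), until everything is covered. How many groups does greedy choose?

5

Greedy: pick S1 (covers 4 new) → pick S7 (covers 3 new) → pick S8 (covers 3 new) → pick S3 (covers 1 new) → pick S4 (covers 1 new). Total picks: 5.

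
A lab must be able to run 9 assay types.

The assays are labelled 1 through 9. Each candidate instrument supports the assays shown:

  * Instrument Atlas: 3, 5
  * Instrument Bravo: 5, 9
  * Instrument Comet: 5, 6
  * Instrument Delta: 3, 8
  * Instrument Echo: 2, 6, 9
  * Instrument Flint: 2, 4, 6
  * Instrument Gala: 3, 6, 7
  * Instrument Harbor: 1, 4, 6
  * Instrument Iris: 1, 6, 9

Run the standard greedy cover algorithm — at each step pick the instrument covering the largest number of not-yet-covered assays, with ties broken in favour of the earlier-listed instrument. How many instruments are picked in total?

5

Greedy: pick Echo (covers 3 new) → pick Atlas (covers 2 new) → pick Harbor (covers 2 new) → pick Delta (covers 1 new) → pick Gala (covers 1 new). Total picks: 5.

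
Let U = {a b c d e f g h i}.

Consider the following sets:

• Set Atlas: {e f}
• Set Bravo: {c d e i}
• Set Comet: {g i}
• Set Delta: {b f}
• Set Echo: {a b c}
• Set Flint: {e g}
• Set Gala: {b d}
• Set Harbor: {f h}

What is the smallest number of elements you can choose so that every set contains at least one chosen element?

The 4 elements {c, d, f, g} hit every set.
No choice of 3 elements meets every set, so 4 is the minimum.

4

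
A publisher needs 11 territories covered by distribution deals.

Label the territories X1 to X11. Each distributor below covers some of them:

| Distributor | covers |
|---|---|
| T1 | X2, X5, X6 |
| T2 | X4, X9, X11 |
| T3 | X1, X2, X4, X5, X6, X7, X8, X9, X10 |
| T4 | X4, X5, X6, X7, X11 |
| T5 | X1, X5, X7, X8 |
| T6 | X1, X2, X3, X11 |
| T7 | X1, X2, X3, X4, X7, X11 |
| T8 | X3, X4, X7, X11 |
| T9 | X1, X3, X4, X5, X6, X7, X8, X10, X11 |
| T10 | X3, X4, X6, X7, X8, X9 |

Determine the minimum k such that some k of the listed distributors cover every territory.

2

T3 and T7 together: T3 ∪ T7 = {X1, X2, X3, X4, X5, X6, X7, X8, X9, X10, X11} — every territory is covered.
No single distributor has all 11 territories (the largest, T3, has 9), so 2 is optimal.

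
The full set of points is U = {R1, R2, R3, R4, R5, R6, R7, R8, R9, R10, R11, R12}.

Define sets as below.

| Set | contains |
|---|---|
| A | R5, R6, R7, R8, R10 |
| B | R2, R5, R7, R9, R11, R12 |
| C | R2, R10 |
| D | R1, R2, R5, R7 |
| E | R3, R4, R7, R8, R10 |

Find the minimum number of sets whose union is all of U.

Take {A, B, D, E}. Their union is {R1, R2, R3, R4, R5, R6, R7, R8, R9, R10, R11, R12}, which is all 12 points.
No 3 of the 5 sets cover everything (all 10 combinations miss at least one point), so 4 is optimal.

4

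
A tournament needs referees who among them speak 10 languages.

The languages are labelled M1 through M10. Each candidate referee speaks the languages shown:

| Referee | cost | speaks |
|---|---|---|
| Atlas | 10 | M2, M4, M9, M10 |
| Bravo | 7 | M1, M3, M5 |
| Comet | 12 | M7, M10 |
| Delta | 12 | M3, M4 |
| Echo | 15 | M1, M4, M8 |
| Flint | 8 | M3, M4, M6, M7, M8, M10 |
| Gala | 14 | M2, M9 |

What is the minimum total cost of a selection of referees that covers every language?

Atlas, Bravo, Flint together cover every language (Atlas ∪ Bravo ∪ Flint = {M1, M2, M3, M4, M5, M6, M7, M8, M9, M10}); total cost 10 + 7 + 8 = 25.
No covering selection has total cost below 25.

25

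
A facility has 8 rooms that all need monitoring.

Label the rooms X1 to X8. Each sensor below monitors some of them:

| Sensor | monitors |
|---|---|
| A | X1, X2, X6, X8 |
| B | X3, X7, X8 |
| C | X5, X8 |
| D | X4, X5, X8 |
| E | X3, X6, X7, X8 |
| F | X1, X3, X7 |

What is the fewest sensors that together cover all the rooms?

3

A and D and E together: A ∪ D ∪ E = {X1, X2, X3, X4, X5, X6, X7, X8} — every room is covered.
Only A contains X2, so A is forced; the remaining 4 rooms need at least 2 more sensors (each remaining sensor adds at most 2) — so at least 3 sensors are needed, and 3 is optimal.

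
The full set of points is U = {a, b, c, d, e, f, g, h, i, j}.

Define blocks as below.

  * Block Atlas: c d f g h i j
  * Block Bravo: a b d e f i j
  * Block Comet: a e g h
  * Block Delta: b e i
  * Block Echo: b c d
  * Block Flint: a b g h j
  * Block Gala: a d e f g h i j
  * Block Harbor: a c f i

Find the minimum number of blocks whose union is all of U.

Echo and Gala cover everything between them: the union {a, b, c, d, e, f, g, h, i, j} is all of U.
No single block has all 10 points (the largest, Gala, has 8), so 2 is optimal.

2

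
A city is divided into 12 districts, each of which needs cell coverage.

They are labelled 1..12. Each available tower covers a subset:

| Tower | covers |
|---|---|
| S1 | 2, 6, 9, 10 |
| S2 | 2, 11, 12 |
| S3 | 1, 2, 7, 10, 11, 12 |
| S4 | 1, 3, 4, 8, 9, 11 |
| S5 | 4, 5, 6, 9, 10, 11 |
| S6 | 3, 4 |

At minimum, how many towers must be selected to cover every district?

3

S3 and S4 and S5 together: S3 ∪ S4 ∪ S5 = {1, 2, 3, 4, 5, 6, 7, 8, 9, 10, 11, 12} — every district is covered.
Only S5 contains 5, so S5 is forced; the remaining 6 districts need at least 2 more towers (each remaining tower adds at most 4) — so at least 3 towers are needed, and 3 is optimal.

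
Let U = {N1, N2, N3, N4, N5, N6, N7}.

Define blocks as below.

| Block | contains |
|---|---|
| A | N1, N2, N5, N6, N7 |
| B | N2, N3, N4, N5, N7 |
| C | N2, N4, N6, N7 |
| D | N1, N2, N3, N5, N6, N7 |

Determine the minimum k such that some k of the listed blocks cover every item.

2

B and D together: B ∪ D = {N1, N2, N3, N4, N5, N6, N7} — every item is covered.
No single block has all 7 items (the largest, D, has 6), so 2 is optimal.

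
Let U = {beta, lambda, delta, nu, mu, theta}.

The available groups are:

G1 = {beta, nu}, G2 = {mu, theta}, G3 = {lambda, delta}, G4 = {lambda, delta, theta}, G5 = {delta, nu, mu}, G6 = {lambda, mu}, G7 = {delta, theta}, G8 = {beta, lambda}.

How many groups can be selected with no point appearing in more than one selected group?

3

G1, G6, G7 are pairwise disjoint (G1={beta,nu}; G6={lambda,mu}; G7={delta,theta}).
Every remaining group overlaps one of these, and no 4 of the listed groups are pairwise disjoint, so 3 is the maximum.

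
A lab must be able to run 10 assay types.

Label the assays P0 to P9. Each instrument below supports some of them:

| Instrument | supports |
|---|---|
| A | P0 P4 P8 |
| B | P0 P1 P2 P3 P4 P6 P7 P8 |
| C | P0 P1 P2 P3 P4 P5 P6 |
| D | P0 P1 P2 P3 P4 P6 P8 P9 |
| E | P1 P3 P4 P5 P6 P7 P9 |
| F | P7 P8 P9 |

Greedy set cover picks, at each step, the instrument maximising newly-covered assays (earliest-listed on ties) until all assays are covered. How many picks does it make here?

Greedy: pick B (covers 8 new) → pick E (covers 2 new). Total picks: 2.

2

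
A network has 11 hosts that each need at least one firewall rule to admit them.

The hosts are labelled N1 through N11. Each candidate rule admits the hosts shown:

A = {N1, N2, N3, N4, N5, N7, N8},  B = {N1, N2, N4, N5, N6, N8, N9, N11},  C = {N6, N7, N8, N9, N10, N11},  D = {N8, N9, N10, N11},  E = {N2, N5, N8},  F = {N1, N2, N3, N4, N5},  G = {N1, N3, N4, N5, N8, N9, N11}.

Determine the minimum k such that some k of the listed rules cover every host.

2

Take {A, C}. Their union is {N1, N2, N3, N4, N5, N6, N7, N8, N9, N10, N11}, which is all 11 hosts.
No single rule has all 11 hosts (the largest, B, has 8), so 2 is optimal.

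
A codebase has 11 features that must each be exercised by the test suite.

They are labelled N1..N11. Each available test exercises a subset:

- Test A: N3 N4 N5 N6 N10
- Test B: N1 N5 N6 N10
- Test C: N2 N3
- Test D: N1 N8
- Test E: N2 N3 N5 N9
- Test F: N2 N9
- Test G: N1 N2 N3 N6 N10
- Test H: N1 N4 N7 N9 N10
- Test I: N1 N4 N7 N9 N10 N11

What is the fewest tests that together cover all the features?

4

A and D and F and I together: A ∪ D ∪ F ∪ I = {N1, N2, N3, N4, N5, N6, N7, N8, N9, N10, N11} — every feature is covered.
No 3 of the 9 tests cover everything (all 84 combinations miss at least one feature), so 4 is optimal.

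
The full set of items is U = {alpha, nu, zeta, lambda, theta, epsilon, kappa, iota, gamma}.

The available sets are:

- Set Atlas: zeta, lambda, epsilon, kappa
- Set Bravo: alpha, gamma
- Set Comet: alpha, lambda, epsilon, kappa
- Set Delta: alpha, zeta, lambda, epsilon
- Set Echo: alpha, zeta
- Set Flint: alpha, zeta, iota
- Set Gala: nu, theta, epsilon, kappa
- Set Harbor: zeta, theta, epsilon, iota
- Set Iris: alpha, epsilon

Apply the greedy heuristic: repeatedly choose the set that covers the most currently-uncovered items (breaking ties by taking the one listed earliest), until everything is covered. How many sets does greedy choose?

4

Greedy: pick Atlas (covers 4 new) → pick Bravo (covers 2 new) → pick Gala (covers 2 new) → pick Flint (covers 1 new). Total picks: 4.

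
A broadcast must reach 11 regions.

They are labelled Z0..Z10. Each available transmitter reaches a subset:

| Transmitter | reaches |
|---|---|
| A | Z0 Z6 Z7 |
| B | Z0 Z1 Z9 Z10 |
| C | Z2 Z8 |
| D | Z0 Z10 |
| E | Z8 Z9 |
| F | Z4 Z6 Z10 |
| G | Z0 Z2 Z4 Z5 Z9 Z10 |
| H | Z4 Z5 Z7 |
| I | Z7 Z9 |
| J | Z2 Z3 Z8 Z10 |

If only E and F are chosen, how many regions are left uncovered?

6

Union of E, F = {Z4, Z6, Z8, Z9, Z10}.
Not covered: Z0, Z1, Z2, Z3, Z5, Z7 — 6 regions.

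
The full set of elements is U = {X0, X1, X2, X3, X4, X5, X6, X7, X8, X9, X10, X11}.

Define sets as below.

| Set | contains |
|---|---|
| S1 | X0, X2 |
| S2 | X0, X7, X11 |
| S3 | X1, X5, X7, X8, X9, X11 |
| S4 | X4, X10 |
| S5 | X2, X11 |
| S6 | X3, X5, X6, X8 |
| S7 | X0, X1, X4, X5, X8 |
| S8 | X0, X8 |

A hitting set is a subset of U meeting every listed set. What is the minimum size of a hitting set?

H = {X2, X4, X7, X8} meets every set (each contains at least one member of H), and |H| = 4.
No choice of 3 elements meets every set, so 4 is the minimum.

4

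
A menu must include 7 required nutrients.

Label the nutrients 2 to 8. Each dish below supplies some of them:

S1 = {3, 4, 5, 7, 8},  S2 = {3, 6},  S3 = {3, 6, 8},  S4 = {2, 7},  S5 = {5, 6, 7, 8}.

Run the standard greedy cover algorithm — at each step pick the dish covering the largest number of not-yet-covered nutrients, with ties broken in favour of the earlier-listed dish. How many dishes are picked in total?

3

Greedy: pick S1 (covers 5 new) → pick S2 (covers 1 new) → pick S4 (covers 1 new). Total picks: 3.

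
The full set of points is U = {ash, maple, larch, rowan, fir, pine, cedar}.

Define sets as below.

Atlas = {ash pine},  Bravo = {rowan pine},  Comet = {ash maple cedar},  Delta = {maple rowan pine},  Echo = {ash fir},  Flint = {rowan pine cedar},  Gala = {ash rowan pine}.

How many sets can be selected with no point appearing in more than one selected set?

2

Echo, Flint are pairwise disjoint (Echo={ash,fir}; Flint={rowan,pine,cedar}).
Every remaining set overlaps one of these, and no 3 of the listed sets are pairwise disjoint, so 2 is the maximum.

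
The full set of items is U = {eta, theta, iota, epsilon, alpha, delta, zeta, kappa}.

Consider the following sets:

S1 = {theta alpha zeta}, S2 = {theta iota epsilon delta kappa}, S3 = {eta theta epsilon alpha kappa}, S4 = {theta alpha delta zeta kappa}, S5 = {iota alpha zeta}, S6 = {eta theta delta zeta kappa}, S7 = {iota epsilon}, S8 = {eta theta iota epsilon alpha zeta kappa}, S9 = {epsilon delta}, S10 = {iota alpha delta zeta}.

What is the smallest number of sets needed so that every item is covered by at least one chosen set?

2

Take {S2, S8}. Their union is {eta, theta, iota, epsilon, alpha, delta, zeta, kappa}, which is all 8 items.
No single set has all 8 items (the largest, S8, has 7), so 2 is optimal.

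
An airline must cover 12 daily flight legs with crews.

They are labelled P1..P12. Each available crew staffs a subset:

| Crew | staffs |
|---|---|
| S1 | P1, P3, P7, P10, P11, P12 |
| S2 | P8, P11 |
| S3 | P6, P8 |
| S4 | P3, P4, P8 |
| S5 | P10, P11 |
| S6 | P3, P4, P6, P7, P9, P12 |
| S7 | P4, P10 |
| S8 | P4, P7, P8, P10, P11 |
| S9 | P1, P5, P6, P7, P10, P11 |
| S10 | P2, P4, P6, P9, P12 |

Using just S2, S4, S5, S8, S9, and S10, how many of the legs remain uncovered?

0

Union of S2, S4, S5, S8, S9, S10 = {P1, P2, P3, P4, P5, P6, P7, P8, P9, P10, P11, P12} — that's every leg, so 0 are uncovered.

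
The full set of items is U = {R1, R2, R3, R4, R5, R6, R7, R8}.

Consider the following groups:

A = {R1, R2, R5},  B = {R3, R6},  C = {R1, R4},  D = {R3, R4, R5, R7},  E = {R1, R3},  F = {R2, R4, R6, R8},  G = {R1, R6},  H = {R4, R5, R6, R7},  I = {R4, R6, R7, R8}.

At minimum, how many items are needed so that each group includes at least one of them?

3

The 3 items {R1, R6, R7} hit every group.
No choice of 2 items meets every group, so 3 is the minimum.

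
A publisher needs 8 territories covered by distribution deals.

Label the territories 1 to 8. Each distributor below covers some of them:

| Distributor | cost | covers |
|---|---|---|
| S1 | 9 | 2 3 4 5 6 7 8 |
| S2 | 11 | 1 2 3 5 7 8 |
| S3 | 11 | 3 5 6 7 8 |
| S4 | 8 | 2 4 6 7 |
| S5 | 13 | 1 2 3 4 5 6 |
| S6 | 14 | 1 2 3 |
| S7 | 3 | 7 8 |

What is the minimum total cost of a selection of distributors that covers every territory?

16

S5, S7 together cover every territory (S5 ∪ S7 = {1, 2, 3, 4, 5, 6, 7, 8}); total cost 13 + 3 = 16.
The greedy pick S1, S2 costs 20; no covering selection beats 16.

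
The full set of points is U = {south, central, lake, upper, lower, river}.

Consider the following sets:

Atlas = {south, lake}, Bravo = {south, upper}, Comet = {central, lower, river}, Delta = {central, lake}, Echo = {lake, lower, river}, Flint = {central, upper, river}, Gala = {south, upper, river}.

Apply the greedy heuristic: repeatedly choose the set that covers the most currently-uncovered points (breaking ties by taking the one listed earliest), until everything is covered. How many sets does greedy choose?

Greedy: pick Comet (covers 3 new) → pick Atlas (covers 2 new) → pick Bravo (covers 1 new). Total picks: 3.

3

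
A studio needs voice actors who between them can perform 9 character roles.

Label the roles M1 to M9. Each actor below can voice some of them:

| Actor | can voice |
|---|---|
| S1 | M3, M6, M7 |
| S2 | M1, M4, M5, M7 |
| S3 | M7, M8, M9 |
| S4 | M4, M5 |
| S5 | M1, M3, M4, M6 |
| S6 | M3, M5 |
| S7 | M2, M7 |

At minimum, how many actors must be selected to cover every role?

4

S3 and S5 and S6 and S7 together: S3 ∪ S5 ∪ S6 ∪ S7 = {M1, M2, M3, M4, M5, M6, M7, M8, M9} — every role is covered.
No 3 of the 7 actors cover everything (all 35 combinations miss at least one role), so 4 is optimal.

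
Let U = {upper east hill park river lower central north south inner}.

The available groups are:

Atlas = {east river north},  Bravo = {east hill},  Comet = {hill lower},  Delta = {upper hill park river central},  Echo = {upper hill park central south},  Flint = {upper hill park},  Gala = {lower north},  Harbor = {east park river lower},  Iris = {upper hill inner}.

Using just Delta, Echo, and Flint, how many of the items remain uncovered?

Union of Delta, Echo, Flint = {upper, hill, park, river, central, south}.
Not covered: east, lower, north, inner — 4 items.

4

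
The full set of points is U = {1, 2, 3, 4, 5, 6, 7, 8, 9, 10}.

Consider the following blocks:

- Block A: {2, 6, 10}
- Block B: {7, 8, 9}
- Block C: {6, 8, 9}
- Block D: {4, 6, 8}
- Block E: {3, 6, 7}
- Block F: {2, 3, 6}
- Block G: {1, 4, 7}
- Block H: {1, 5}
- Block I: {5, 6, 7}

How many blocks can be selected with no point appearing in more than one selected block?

3

B, F, H are pairwise disjoint (B={7,8,9}; F={2,3,6}; H={1,5}).
Every remaining block overlaps one of these, and no 4 of the listed blocks are pairwise disjoint, so 3 is the maximum.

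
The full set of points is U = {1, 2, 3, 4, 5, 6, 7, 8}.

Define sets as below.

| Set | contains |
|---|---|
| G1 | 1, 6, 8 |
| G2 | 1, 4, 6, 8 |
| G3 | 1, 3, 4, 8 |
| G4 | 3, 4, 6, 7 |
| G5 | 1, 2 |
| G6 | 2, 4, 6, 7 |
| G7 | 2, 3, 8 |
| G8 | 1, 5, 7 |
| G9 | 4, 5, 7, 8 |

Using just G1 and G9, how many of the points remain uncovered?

2

Union of G1, G9 = {1, 4, 5, 6, 7, 8}.
Not covered: 2, 3 — 2 points.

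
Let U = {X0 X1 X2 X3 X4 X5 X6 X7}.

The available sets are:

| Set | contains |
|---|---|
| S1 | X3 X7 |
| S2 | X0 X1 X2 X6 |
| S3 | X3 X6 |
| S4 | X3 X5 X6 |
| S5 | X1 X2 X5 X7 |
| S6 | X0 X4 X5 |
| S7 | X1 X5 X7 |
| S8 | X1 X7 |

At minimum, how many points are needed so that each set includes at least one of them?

H = {X1, X3, X5} meets every set (each contains at least one member of H), and |H| = 3.
The sets S3, S6, S8 are pairwise disjoint, so any hitting set needs a separate point for each — at least 3. Hence 3 is optimal.

3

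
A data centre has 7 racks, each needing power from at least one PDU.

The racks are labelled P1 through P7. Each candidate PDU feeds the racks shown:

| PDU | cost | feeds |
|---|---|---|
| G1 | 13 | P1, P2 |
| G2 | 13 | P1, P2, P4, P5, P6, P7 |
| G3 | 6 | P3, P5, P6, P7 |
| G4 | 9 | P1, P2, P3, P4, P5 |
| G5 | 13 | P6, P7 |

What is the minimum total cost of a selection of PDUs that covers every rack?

G3, G4 together cover every rack (G3 ∪ G4 = {P1, P2, P3, P4, P5, P6, P7}); total cost 6 + 9 = 15.
No covering selection has total cost below 15.

15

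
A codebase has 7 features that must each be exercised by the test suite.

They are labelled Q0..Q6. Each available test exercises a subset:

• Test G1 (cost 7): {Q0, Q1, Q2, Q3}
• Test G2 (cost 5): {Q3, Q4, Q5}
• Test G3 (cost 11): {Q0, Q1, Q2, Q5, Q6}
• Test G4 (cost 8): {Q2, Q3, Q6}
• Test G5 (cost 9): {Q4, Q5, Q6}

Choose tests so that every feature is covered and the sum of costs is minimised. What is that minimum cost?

G2, G3 together cover every feature (G2 ∪ G3 = {Q0, Q1, Q2, Q3, Q4, Q5, Q6}); total cost 5 + 11 = 16.
The greedy pick G2, G1, G4 costs 20; no covering selection beats 16.

16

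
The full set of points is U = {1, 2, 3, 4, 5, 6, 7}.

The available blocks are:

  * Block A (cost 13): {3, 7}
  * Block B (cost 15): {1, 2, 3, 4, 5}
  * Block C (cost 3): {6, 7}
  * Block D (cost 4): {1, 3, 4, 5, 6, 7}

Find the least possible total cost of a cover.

B, C together cover every point (B ∪ C = {1, 2, 3, 4, 5, 6, 7}); total cost 15 + 3 = 18.
The greedy pick D, B costs 19; no covering selection beats 18.

18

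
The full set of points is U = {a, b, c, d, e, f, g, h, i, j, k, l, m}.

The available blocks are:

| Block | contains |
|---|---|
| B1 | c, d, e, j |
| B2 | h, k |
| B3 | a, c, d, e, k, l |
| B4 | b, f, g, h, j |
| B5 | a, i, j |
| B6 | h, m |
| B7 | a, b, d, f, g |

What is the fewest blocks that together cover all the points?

B3, B4, B5, and B6 cover everything between them: the union {a, b, c, d, e, f, g, h, i, j, k, l, m} is all of U.
No 3 of the 7 blocks cover everything (all 35 combinations miss at least one point), so 4 is optimal.

4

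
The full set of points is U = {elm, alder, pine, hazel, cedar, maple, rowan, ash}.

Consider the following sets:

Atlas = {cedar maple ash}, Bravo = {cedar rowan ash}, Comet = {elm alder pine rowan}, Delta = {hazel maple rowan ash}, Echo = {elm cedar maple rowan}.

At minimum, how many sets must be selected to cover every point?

3

Atlas and Comet and Delta together: Atlas ∪ Comet ∪ Delta = {elm, alder, pine, hazel, cedar, maple, rowan, ash} — every point is covered.
Only Comet contains alder, so Comet is forced; the remaining 4 points need at least 2 more sets (each remaining set adds at most 3) — so at least 3 sets are needed, and 3 is optimal.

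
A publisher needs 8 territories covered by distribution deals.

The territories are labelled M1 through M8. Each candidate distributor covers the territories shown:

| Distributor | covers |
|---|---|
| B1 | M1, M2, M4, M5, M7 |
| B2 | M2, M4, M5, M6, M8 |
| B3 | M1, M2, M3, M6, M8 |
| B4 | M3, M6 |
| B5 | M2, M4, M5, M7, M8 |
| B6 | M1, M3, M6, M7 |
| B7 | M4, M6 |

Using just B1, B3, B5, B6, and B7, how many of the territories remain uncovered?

0

Union of B1, B3, B5, B6, B7 = {M1, M2, M3, M4, M5, M6, M7, M8} — that's every territory, so 0 are uncovered.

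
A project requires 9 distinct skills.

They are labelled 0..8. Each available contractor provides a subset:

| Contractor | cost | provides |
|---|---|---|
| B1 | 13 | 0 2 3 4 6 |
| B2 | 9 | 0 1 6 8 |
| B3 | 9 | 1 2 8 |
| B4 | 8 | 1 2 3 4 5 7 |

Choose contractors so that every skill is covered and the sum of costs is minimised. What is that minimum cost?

17

B2, B4 together cover every skill (B2 ∪ B4 = {0, 1, 2, 3, 4, 5, 6, 7, 8}); total cost 9 + 8 = 17.
No covering selection has total cost below 17.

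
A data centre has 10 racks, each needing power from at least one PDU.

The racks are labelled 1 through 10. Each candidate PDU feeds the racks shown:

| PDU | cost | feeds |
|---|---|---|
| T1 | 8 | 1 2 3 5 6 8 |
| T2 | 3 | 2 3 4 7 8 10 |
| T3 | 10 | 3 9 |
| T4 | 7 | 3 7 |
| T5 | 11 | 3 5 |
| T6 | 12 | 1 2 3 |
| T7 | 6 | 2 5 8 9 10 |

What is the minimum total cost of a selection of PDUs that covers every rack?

17

T1, T2, T7 together cover every rack (T1 ∪ T2 ∪ T7 = {1, 2, 3, 4, 5, 6, 7, 8, 9, 10}); total cost 8 + 3 + 6 = 17.
No covering selection has total cost below 17.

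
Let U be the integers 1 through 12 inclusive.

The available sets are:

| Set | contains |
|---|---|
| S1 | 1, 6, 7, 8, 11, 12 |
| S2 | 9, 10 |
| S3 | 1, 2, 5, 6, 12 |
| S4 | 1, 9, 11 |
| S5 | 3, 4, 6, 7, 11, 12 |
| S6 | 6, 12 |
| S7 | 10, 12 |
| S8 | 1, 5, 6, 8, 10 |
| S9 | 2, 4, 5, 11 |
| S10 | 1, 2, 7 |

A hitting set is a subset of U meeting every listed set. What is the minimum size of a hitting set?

4

The 4 items {1, 4, 9, 12} hit every set.
No choice of 3 items meets every set, so 4 is the minimum.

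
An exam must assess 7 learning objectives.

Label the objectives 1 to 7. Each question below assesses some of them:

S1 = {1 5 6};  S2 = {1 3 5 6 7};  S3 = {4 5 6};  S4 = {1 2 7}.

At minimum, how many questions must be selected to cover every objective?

3

S2 and S3 and S4 together: S2 ∪ S3 ∪ S4 = {1, 2, 3, 4, 5, 6, 7} — every objective is covered.
Only S4 contains 2, so S4 is forced; the remaining 4 objectives need at least 2 more questions (each remaining question adds at most 3) — so at least 3 questions are needed, and 3 is optimal.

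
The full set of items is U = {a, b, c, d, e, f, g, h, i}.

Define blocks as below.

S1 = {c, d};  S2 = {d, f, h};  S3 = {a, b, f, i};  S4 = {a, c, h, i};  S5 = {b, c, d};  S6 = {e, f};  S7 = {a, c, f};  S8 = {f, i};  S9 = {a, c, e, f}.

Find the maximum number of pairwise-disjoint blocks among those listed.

2

S4, S6 are pairwise disjoint (S4={a,c,h,i}; S6={e,f}).
Every remaining block overlaps one of these, and no 3 of the listed blocks are pairwise disjoint, so 2 is the maximum.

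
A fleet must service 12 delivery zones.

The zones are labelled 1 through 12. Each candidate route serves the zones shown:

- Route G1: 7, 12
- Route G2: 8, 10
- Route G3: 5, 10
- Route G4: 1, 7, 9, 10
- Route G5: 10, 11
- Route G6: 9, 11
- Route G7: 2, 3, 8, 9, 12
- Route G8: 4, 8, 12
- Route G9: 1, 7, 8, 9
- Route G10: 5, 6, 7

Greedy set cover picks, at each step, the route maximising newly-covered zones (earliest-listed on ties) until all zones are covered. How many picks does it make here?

Greedy: pick G7 (covers 5 new) → pick G4 (covers 3 new) → pick G10 (covers 2 new) → pick G5 (covers 1 new) → pick G8 (covers 1 new). Total picks: 5.

5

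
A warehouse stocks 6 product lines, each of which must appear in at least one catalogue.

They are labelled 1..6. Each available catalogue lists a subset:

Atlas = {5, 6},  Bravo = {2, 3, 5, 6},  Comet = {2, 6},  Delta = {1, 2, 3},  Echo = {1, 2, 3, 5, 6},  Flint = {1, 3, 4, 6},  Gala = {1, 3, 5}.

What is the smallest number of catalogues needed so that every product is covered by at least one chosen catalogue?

2

Echo and Flint together: Echo ∪ Flint = {1, 2, 3, 4, 5, 6} — every product is covered.
No single catalogue has all 6 products (the largest, Echo, has 5), so 2 is optimal.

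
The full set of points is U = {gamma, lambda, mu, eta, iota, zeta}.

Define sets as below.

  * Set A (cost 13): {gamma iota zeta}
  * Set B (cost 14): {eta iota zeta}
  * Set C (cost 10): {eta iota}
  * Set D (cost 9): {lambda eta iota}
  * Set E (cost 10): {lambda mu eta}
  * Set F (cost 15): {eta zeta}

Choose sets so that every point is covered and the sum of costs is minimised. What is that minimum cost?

23

A, E together cover every point (A ∪ E = {gamma, lambda, mu, eta, iota, zeta}); total cost 13 + 10 = 23.
The greedy pick D, A, E costs 32; no covering selection beats 23.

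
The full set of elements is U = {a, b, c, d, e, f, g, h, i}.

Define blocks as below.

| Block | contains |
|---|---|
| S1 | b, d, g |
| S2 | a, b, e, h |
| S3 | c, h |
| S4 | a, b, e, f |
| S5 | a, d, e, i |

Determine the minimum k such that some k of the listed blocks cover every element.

Take {S1, S3, S4, S5}. Their union is {a, b, c, d, e, f, g, h, i}, which is all 9 elements.
Only S4 contains f, so S4 is forced; the remaining 5 elements need at least 3 more blocks (each remaining block adds at most 2) — so at least 4 blocks are needed, and 4 is optimal.

4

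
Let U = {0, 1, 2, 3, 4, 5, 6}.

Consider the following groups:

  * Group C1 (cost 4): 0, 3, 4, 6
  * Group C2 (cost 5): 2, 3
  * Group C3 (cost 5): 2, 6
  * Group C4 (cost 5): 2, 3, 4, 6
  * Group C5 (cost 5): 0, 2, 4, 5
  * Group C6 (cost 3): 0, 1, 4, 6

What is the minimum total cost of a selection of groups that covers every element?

C1, C5, C6 together cover every element (C1 ∪ C5 ∪ C6 = {0, 1, 2, 3, 4, 5, 6}); total cost 4 + 5 + 3 = 12.
The greedy pick C6, C2, C5 costs 13; no covering selection beats 12.

12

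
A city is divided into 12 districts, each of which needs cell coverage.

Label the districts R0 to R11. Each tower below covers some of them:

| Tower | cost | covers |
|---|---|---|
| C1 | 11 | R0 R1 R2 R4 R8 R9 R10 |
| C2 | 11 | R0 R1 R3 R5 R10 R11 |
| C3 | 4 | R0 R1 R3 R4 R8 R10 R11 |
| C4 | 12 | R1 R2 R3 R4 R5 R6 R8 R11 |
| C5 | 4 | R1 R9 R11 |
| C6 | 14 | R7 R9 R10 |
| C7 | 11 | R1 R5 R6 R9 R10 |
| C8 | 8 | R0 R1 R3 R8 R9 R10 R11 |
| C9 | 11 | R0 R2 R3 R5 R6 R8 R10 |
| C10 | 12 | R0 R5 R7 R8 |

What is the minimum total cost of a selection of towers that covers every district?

29

C3, C6, C9 together cover every district (C3 ∪ C6 ∪ C9 = {R0, R1, R2, R3, R4, R5, R6, R7, R8, R9, R10, R11}); total cost 4 + 14 + 11 = 29.
The greedy pick C3, C7, C1, C10 costs 38; no covering selection beats 29.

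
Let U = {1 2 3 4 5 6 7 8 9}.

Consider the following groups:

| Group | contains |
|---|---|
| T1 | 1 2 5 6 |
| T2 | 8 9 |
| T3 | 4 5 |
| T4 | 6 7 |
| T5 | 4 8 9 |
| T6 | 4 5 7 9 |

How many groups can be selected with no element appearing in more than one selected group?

3

T2, T3, T4 are pairwise disjoint (T2={8,9}; T3={4,5}; T4={6,7}).
Every remaining group overlaps one of these, and no 4 of the listed groups are pairwise disjoint, so 3 is the maximum.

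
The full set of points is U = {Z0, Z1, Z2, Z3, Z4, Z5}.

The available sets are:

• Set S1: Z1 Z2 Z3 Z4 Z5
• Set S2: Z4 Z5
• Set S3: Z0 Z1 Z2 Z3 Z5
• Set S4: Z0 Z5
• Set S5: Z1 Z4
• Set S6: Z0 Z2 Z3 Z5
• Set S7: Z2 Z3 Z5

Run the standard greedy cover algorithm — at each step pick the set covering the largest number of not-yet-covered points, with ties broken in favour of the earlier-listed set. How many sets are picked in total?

Greedy: pick S1 (covers 5 new) → pick S3 (covers 1 new). Total picks: 2.

2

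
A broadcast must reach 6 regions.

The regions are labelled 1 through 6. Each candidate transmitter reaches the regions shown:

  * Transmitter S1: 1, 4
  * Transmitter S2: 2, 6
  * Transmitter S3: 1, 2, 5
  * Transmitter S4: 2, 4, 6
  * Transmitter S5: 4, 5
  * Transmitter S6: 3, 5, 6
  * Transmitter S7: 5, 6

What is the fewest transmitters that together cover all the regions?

Take {S1, S4, S6}. Their union is {1, 2, 3, 4, 5, 6}, which is all 6 regions.
Only S6 contains 3, so S6 is forced; the remaining 3 regions need at least 2 more transmitters (each remaining transmitter adds at most 2) — so at least 3 transmitters are needed, and 3 is optimal.

3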